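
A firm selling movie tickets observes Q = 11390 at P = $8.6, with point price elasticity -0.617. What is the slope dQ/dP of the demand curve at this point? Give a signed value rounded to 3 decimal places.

-817.166

Ed = (dQ/dP)·(P/Q) ⇒ dQ/dP = Ed·Q/P = (-0.617)·11390/8.6 = -817.16627…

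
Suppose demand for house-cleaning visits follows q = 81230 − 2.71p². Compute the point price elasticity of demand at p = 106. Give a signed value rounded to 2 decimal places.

-1.20

dq/dp = −2·2.71·p = -574.52. At p = 106, q = 50780.44.
Ed = (dq/dp)·(p/q) = (-574.52) × (106/50780.44) = -1.1992…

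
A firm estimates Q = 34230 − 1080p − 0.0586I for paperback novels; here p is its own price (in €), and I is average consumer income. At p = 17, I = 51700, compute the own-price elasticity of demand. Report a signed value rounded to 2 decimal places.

At the given values, Q = 34230 − 1080(17) − 0.0586(51700) = 12840.38.
∂Q/∂p = −1080.
E = (-1080) × (17/12840.38) = -1.4298…

-1.43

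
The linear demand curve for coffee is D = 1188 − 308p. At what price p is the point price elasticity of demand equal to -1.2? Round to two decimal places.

Ed = −308p/(1188 − 308p). Set this equal to -1.2:
308p = 1.2·(1188 − 308p) ⇒ 308p(1 + 1.2) = 1.2·1188
p = 1.2·1188 / (308·2.2) = 2.1038…

2.10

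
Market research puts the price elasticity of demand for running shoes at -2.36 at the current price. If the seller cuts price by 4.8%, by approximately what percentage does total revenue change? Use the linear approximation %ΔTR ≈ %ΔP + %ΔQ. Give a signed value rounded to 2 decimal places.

+6.53%

%ΔQ ≈ Ed × %ΔP = (-2.36) × (-4.8%) = +11.3280%
%ΔTR ≈ %ΔP + %ΔQ = (-4.8%) + (+11.3280%) = +6.5280%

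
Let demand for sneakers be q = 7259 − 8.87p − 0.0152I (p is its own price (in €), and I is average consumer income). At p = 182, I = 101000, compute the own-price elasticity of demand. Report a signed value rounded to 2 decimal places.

-0.39

At the given values, q = 7259 − 8.87(182) − 0.0152(101000) = 4109.46.
∂q/∂p = −8.87.
E = (-8.87) × (182/4109.46) = -0.3928…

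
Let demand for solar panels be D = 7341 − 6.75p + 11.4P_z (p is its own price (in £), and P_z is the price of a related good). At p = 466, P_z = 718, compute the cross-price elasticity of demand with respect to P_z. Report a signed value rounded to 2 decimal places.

0.66

At the given values, D = 7341 − 6.75(466) + 11.4(718) = 12380.7.
∂D/∂P_z = 11.4.
E = (11.4) × (718/12380.7) = 0.6611…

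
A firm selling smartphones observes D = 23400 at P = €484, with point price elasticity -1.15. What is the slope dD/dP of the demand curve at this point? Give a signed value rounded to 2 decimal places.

Ed = (dD/dP)·(P/D) ⇒ dD/dP = Ed·D/P = (-1.15)·23400/484 = -55.5991…

-55.60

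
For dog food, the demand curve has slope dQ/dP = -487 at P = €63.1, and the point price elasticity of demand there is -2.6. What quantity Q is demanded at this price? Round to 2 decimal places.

Ed = (dQ/dP)·(P/Q) ⇒ Q = (dQ/dP)·P/Ed = (-487)·63.1/(-2.6) = 11819.1153…

11819.12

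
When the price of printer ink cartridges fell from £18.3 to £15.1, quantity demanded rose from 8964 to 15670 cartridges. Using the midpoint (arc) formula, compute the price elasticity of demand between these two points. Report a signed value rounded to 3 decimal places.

%ΔQ = (15670 − 8964) / [(8964 + 15670)/2] = 6706/12317 = 0.544450…
%ΔP = (15.1 − 18.3) / [(18.3 + 15.1)/2] = -3.2/16.7 = -0.191616…
Arc Ed = %ΔQ / %ΔP = (6706/12317) / (-3.2/16.7) = -2.84135…

-2.841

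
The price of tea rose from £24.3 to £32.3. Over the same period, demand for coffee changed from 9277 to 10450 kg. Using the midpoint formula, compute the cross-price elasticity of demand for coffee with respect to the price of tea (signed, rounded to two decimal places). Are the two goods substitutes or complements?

%ΔQ_{coffee} = (10450 − 9277)/avg = 1173/9863.5 = 0.118923…
%ΔP_{tea} = (32.3 − 24.3)/avg = 8/28.3 = 0.282685…
E_cross = (1173/9863.5) / (8/28.3) = 0.4206…
E_cross > 0 ⇒ the goods are substitutes.

0.42; substitutes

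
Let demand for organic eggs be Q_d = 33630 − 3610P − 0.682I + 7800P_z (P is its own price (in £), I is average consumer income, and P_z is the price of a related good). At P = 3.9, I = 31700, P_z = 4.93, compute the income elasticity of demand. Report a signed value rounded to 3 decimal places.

-0.594

At the given values, Q_d = 33630 − 3610(3.9) − 0.682(31700) + 7800(4.93) = 36385.6.
∂Q_d/∂I = -0.682.
E = (-0.682) × (31700/36385.6) = -0.59417…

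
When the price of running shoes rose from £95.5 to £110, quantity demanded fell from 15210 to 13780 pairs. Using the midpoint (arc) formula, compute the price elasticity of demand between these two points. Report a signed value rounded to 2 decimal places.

%ΔQ = (13780 − 15210) / [(15210 + 13780)/2] = -1430/14495 = -0.098654…
%ΔP = (110 − 95.5) / [(95.5 + 110)/2] = 14.5/102.75 = 0.141119…
Arc Ed = %ΔQ / %ΔP = (-1430/14495) / (14.5/102.75) = -0.6990…

-0.70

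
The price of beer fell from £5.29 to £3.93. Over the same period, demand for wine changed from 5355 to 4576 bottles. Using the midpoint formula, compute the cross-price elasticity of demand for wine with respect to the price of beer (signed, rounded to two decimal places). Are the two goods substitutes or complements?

%ΔQ_{wine} = (4576 − 5355)/avg = -779/4965.5 = -0.156882…
%ΔP_{beer} = (3.93 − 5.29)/avg = -1.36/4.61 = -0.295010…
E_cross = (-779/4965.5) / (-1.36/4.61) = 0.5317…
E_cross > 0 ⇒ the goods are substitutes.

0.53; substitutes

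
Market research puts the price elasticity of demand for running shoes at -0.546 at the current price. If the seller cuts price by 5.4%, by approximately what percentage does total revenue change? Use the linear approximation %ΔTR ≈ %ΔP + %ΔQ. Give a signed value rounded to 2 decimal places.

-2.45%

%ΔQ ≈ Ed × %ΔP = (-0.546) × (-5.4%) = +2.9484%
%ΔTR ≈ %ΔP + %ΔQ = (-5.4%) + (+2.9484%) = -2.4516%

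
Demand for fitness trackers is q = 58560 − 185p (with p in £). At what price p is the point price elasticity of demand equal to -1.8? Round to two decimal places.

Ed = −185p/(58560 − 185p). Set this equal to -1.8:
185p = 1.8·(58560 − 185p) ⇒ 185p(1 + 1.8) = 1.8·58560
p = 1.8·58560 / (185·2.8) = 203.4903…

203.49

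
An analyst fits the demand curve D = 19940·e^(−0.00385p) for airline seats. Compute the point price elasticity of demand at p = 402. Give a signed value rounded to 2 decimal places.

dD/dp = −0.00385·D = -16.3316. At p = 402, D = 4241.97.
Ed = (dD/dp)·(p/D) = (-16.3316) × (402/4241.97) = -1.5477

-1.55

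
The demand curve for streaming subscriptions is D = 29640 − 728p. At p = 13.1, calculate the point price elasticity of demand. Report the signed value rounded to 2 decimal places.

-0.47

dD/dp = −728. At p = 13.1, D = 29640 − 728(13.1) = 20103.2.
Ed = (dD/dp)·(p/D) = −728 × (13.1/20103.2) = -0.4743…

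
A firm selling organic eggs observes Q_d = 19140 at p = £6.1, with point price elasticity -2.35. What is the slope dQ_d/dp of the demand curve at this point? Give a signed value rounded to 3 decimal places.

Ed = (dQ_d/dp)·(p/Q_d) ⇒ dQ_d/dp = Ed·Q_d/p = (-2.35)·19140/6.1 = -7373.60655…

-7373.607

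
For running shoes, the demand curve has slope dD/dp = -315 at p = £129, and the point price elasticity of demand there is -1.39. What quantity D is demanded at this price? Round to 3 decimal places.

29233.813

Ed = (dD/dp)·(p/D) ⇒ D = (dD/dp)·p/Ed = (-315)·129/(-1.39) = 29233.81294…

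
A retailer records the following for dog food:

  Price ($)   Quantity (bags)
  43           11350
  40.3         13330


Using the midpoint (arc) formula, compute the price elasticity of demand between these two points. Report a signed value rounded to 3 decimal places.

-2.475

%ΔQ = (13330 − 11350) / [(11350 + 13330)/2] = 1980/12340 = 0.160453…
%ΔP = (40.3 − 43) / [(43 + 40.3)/2] = -2.7/41.65 = -0.064825…
Arc Ed = %ΔQ / %ΔP = (1980/12340) / (-2.7/41.65) = -2.47514…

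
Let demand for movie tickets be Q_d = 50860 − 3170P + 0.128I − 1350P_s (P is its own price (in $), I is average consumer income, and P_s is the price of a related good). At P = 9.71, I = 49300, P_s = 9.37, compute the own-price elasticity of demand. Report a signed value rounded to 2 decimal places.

-2.24

At the given values, Q_d = 50860 − 3170(9.71) + 0.128(49300) − 1350(9.37) = 13740.2.
∂Q_d/∂P = −3170.
E = (-3170) × (9.71/13740.2) = -2.2401…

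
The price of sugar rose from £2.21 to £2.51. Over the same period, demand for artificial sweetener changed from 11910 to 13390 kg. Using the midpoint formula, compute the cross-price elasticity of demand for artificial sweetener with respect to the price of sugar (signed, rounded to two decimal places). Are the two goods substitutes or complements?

%ΔQ_{artificial sweetener} = (13390 − 11910)/avg = 1480/12650 = 0.116996…
%ΔP_{sugar} = (2.51 − 2.21)/avg = 0.3/2.36 = 0.127118…
E_cross = (1480/12650) / (0.3/2.36) = 0.9203…
E_cross > 0 ⇒ the goods are substitutes.

0.92; substitutes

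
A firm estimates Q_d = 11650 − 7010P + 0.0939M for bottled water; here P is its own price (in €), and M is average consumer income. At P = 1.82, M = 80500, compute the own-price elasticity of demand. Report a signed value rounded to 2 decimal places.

-1.98

At the given values, Q_d = 11650 − 7010(1.82) + 0.0939(80500) = 6450.75.
∂Q_d/∂P = −7010.
E = (-7010) × (1.82/6450.75) = -1.9777…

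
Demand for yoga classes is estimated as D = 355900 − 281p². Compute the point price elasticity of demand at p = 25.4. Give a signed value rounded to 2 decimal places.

-2.08

dD/dp = −2·281·p = -14274.8. At p = 25.4, D = 174610.04.
Ed = (dD/dp)·(p/D) = (-14274.8) × (25.4/174610.04) = -2.0765…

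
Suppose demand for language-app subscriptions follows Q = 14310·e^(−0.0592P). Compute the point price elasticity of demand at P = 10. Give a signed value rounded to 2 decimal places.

dQ/dP = −0.0592·Q = -468.661. At P = 10, Q = 7916.57.
Ed = (dQ/dP)·(P/Q) = (-468.661) × (10/7916.57) = -0.592

-0.59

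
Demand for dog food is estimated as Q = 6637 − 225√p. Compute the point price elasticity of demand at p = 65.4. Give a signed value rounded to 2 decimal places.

dQ/dp = −225/(2√p) = -13.9112. At p = 65.4, Q = 4817.42.
Ed = (dQ/dp)·(p/Q) = (-13.9112) × (65.4/4817.42) = -0.1888…

-0.19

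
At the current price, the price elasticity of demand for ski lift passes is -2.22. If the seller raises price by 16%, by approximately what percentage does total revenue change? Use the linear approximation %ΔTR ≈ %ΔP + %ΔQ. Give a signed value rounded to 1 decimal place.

%ΔQ ≈ Ed × %ΔP = (-2.22) × (+16%) = -35.5200%
%ΔTR ≈ %ΔP + %ΔQ = (+16%) + (-35.5200%) = -19.5200%

-19.5%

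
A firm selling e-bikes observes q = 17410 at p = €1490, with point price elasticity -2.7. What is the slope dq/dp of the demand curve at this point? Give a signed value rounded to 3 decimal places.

-31.548

Ed = (dq/dp)·(p/q) ⇒ dq/dp = Ed·q/p = (-2.7)·17410/1490 = -31.54832…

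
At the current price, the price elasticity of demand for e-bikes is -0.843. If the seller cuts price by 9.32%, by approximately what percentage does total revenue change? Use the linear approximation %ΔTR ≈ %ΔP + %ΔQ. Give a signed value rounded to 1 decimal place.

-1.5%

%ΔQ ≈ Ed × %ΔP = (-0.843) × (-9.32%) = +7.8568%
%ΔTR ≈ %ΔP + %ΔQ = (-9.32%) + (+7.8568%) = -1.4632%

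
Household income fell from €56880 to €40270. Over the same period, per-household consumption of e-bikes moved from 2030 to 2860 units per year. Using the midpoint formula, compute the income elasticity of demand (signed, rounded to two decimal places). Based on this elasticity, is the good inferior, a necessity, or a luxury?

-0.99; inferior

%ΔQ = (2860 − 2030)/[( 2030 + 2860)/2] = 830/2445 = 0.339468…
%ΔIncome = (40270 − 56880)/[( 56880 + 40270)/2] = -16610/48575 = -0.341945…
E_income = (830/2445) / (-16610/48575) = -0.9927…
E_income < 0 ⇒ inferior good.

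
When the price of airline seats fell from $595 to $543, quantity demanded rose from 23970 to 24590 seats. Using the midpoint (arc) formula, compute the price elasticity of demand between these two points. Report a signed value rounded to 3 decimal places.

%ΔQ = (24590 − 23970) / [(23970 + 24590)/2] = 620/24280 = 0.025535…
%ΔP = (543 − 595) / [(595 + 543)/2] = -52/569 = -0.091388…
Arc Ed = %ΔQ / %ΔP = (620/24280) / (-52/569) = -0.27941…

-0.279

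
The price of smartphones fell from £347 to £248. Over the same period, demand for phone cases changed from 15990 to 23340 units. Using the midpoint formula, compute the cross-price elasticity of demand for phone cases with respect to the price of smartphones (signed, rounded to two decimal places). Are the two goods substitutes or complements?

-1.12; complements

%ΔQ_{phone cases} = (23340 − 15990)/avg = 7350/19665 = 0.373760…
%ΔP_{smartphones} = (248 − 347)/avg = -99/297.5 = -0.332773…
E_cross = (7350/19665) / (-99/297.5) = -1.1231…
E_cross < 0 ⇒ the goods are complements.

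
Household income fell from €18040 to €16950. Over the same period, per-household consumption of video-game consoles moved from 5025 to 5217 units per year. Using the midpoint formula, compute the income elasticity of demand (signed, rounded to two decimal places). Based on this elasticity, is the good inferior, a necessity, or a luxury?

-0.60; inferior

%ΔQ = (5217 − 5025)/[( 5025 + 5217)/2] = 192/5121 = 0.037492…
%ΔIncome = (16950 − 18040)/[( 18040 + 16950)/2] = -1090/17495 = -0.062303…
E_income = (192/5121) / (-1090/17495) = -0.6017…
E_income < 0 ⇒ inferior good.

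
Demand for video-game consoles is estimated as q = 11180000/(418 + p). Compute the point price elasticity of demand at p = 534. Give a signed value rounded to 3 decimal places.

-0.561

dq/dp = −11180000/(418 + p)² = -12.3358. At p = 534, q = 11743.7.
Ed = (dq/dp)·(p/q) = (-12.3358) × (534/11743.7) = -0.56092…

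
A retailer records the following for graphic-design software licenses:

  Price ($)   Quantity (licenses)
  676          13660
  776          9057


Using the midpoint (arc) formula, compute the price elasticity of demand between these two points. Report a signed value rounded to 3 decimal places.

-2.942

%ΔQ = (9057 − 13660) / [(13660 + 9057)/2] = -4603/11358.5 = -0.405247…
%ΔP = (776 − 676) / [(676 + 776)/2] = 100/726 = 0.137741…
Arc Ed = %ΔQ / %ΔP = (-4603/11358.5) / (100/726) = -2.94209…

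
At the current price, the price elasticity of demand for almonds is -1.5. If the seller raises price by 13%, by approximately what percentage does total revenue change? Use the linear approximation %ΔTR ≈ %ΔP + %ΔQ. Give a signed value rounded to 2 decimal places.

-6.50%

%ΔQ ≈ Ed × %ΔP = (-1.5) × (+13%) = -19.5000%
%ΔTR ≈ %ΔP + %ΔQ = (+13%) + (-19.5000%) = -6.5000%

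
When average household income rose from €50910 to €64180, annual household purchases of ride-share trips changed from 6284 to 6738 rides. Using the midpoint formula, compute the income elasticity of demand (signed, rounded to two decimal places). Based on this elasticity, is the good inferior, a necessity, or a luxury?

0.30; necessity

%ΔQ = (6738 − 6284)/[( 6284 + 6738)/2] = 454/6511 = 0.069728…
%ΔIncome = (64180 − 50910)/[( 50910 + 64180)/2] = 13270/57545 = 0.230602…
E_income = (454/6511) / (13270/57545) = 0.3023…
0 < E_income < 1 ⇒ normal good, necessity.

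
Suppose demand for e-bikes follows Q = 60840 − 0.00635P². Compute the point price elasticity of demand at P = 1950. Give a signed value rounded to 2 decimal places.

-1.32

dQ/dP = −2·0.00635·P = -24.765. At P = 1950, Q = 36694.125.
Ed = (dQ/dP)·(P/Q) = (-24.765) × (1950/36694.125) = -1.3160…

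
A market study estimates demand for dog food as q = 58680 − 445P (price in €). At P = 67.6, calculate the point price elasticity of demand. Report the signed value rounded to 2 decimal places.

-1.05

dq/dP = −445. At P = 67.6, q = 58680 − 445(67.6) = 28598.
Ed = (dq/dP)·(P/q) = −445 × (67.6/28598) = -1.0518…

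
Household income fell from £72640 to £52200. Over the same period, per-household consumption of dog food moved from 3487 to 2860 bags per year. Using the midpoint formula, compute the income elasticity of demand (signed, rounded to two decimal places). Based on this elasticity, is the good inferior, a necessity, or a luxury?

%ΔQ = (2860 − 3487)/[( 3487 + 2860)/2] = -627/3173.5 = -0.197573…
%ΔIncome = (52200 − 72640)/[( 72640 + 52200)/2] = -20440/62420 = -0.327459…
E_income = (-627/3173.5) / (-20440/62420) = 0.6033…
0 < E_income < 1 ⇒ normal good, necessity.

0.60; necessity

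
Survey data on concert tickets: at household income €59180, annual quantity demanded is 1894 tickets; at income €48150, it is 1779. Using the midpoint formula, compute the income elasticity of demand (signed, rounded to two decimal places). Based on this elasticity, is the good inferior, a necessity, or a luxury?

0.30; necessity

%ΔQ = (1779 − 1894)/[( 1894 + 1779)/2] = -115/1836.5 = -0.062619…
%ΔIncome = (48150 − 59180)/[( 59180 + 48150)/2] = -11030/53665 = -0.205534…
E_income = (-115/1836.5) / (-11030/53665) = 0.3046…
0 < E_income < 1 ⇒ normal good, necessity.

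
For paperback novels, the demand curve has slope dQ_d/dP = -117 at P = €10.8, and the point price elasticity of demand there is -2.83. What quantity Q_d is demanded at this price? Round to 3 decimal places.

Ed = (dQ_d/dP)·(P/Q_d) ⇒ Q_d = (dQ_d/dP)·P/Ed = (-117)·10.8/(-2.83) = 446.50176…

446.502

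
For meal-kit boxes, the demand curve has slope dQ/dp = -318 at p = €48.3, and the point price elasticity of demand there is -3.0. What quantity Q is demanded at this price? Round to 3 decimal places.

Ed = (dQ/dp)·(p/Q) ⇒ Q = (dQ/dp)·p/Ed = (-318)·48.3/(-3.0) = 5119.8

5119.800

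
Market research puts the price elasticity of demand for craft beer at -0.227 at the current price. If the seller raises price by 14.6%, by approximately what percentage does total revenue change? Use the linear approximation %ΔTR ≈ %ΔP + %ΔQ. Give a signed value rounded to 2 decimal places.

%ΔQ ≈ Ed × %ΔP = (-0.227) × (+14.6%) = -3.3142%
%ΔTR ≈ %ΔP + %ΔQ = (+14.6%) + (-3.3142%) = +11.2858%

+11.29%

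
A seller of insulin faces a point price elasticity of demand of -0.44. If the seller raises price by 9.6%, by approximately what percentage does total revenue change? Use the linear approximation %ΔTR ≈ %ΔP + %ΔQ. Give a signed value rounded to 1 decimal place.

+5.4%

%ΔQ ≈ Ed × %ΔP = (-0.44) × (+9.6%) = -4.2240%
%ΔTR ≈ %ΔP + %ΔQ = (+9.6%) + (-4.2240%) = +5.3760%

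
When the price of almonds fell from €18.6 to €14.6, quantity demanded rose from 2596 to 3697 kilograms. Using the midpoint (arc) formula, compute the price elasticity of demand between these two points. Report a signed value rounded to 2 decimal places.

-1.45

%ΔQ = (3697 − 2596) / [(2596 + 3697)/2] = 1101/3146.5 = 0.349912…
%ΔP = (14.6 − 18.6) / [(18.6 + 14.6)/2] = -4/16.6 = -0.240963…
Arc Ed = %ΔQ / %ΔP = (1101/3146.5) / (-4/16.6) = -1.4521…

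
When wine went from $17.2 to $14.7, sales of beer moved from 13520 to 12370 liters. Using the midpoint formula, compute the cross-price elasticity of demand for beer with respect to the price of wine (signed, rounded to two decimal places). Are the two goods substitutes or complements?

0.57; substitutes

%ΔQ_{beer} = (12370 − 13520)/avg = -1150/12945 = -0.088837…
%ΔP_{wine} = (14.7 − 17.2)/avg = -2.5/15.95 = -0.156739…
E_cross = (-1150/12945) / (-2.5/15.95) = 0.5667…
E_cross > 0 ⇒ the goods are substitutes.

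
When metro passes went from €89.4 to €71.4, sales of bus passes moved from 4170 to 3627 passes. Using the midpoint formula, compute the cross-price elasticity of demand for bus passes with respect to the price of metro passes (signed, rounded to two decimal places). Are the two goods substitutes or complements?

0.62; substitutes

%ΔQ_{bus passes} = (3627 − 4170)/avg = -543/3898.5 = -0.139284…
%ΔP_{metro passes} = (71.4 − 89.4)/avg = -18/80.4 = -0.223880…
E_cross = (-543/3898.5) / (-18/80.4) = 0.6221…
E_cross > 0 ⇒ the goods are substitutes.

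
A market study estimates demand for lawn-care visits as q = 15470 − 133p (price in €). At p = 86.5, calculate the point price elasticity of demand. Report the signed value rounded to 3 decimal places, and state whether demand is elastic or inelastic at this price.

dq/dp = −133. At p = 86.5, q = 15470 − 133(86.5) = 3965.5.
Ed = (dq/dp)·(p/q) = −133 × (86.5/3965.5) = -2.90114…
|Ed| = 2.901 > 1, so demand is elastic.

-2.901; elastic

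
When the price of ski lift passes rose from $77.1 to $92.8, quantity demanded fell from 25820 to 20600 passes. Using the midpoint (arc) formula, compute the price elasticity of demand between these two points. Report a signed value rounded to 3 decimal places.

-1.217

%ΔQ = (20600 − 25820) / [(25820 + 20600)/2] = -5220/23210 = -0.224903…
%ΔP = (92.8 − 77.1) / [(77.1 + 92.8)/2] = 15.7/84.95 = 0.184814…
Arc Ed = %ΔQ / %ΔP = (-5220/23210) / (15.7/84.95) = -1.21691…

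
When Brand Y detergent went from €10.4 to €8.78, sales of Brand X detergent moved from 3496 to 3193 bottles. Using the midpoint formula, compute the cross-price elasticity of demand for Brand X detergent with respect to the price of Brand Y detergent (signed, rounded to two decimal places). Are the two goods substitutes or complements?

0.54; substitutes

%ΔQ_{Brand X detergent} = (3193 − 3496)/avg = -303/3344.5 = -0.090596…
%ΔP_{Brand Y detergent} = (8.78 − 10.4)/avg = -1.62/9.59 = -0.168925…
E_cross = (-303/3344.5) / (-1.62/9.59) = 0.5363…
E_cross > 0 ⇒ the goods are substitutes.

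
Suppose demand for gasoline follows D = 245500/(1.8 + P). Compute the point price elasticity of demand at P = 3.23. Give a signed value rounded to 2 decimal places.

-0.64

dD/dP = −245500/(1.8 + P)² = -9703.21. At P = 3.23, D = 48807.2.
Ed = (dD/dP)·(P/D) = (-9703.21) × (3.23/48807.2) = -0.6421…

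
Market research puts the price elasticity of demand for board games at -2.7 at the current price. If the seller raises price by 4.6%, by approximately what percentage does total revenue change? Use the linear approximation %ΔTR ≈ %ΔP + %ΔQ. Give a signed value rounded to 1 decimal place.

%ΔQ ≈ Ed × %ΔP = (-2.7) × (+4.6%) = -12.4200%
%ΔTR ≈ %ΔP + %ΔQ = (+4.6%) + (-12.4200%) = -7.8200%

-7.8%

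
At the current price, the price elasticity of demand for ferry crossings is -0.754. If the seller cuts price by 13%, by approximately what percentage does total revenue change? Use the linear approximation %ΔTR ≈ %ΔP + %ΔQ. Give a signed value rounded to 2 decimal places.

%ΔQ ≈ Ed × %ΔP = (-0.754) × (-13%) = +9.8020%
%ΔTR ≈ %ΔP + %ΔQ = (-13%) + (+9.8020%) = -3.1980%

-3.20%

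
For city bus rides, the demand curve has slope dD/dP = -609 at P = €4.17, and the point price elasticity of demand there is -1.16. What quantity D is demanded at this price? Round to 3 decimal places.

Ed = (dD/dP)·(P/D) ⇒ D = (dD/dP)·P/Ed = (-609)·4.17/(-1.16) = 2189.25

2189.250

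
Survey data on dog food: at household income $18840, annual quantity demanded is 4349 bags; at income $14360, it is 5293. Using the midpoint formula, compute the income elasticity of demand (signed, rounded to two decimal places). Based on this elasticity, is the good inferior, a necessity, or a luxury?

%ΔQ = (5293 − 4349)/[( 4349 + 5293)/2] = 944/4821 = 0.195809…
%ΔIncome = (14360 − 18840)/[( 18840 + 14360)/2] = -4480/16600 = -0.269879…
E_income = (944/4821) / (-4480/16600) = -0.7255…
E_income < 0 ⇒ inferior good.

-0.73; inferior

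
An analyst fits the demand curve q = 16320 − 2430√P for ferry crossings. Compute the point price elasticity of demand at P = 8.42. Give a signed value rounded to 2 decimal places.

-0.38

dq/dP = −2430/(2√P) = -418.717. At P = 8.42, q = 9268.81.
Ed = (dq/dP)·(P/q) = (-418.717) × (8.42/9268.81) = -0.3803…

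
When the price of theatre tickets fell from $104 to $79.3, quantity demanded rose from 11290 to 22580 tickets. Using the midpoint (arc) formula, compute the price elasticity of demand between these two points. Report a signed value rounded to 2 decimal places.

-2.47

%ΔQ = (22580 − 11290) / [(11290 + 22580)/2] = 11290/16935 = 0.666666…
%ΔP = (79.3 − 104) / [(104 + 79.3)/2] = -24.7/91.65 = -0.269503…
Arc Ed = %ΔQ / %ΔP = (11290/16935) / (-24.7/91.65) = -2.4736…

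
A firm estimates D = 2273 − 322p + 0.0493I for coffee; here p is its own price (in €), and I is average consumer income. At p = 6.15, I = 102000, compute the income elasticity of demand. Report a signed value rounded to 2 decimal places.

At the given values, D = 2273 − 322(6.15) + 0.0493(102000) = 5321.3.
∂D/∂I = 0.0493.
E = (0.0493) × (102000/5321.3) = 0.9449…

0.94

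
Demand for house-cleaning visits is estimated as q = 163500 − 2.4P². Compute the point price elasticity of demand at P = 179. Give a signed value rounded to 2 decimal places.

-1.78

dq/dP = −2·2.4·P = -859.2. At P = 179, q = 86601.6.
Ed = (dq/dP)·(P/q) = (-859.2) × (179/86601.6) = -1.7759…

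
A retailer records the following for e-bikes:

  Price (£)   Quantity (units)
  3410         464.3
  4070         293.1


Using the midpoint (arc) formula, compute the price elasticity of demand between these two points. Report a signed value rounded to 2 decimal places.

-2.56

%ΔQ = (293.1 − 464.3) / [(464.3 + 293.1)/2] = -171.2/378.7 = -0.452072…
%ΔP = (4070 − 3410) / [(3410 + 4070)/2] = 660/3740 = 0.176470…
Arc Ed = %ΔQ / %ΔP = (-171.2/378.7) / (660/3740) = -2.5617…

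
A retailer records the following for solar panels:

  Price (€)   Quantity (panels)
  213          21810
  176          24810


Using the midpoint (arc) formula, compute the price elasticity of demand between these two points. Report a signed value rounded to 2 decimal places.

%ΔQ = (24810 − 21810) / [(21810 + 24810)/2] = 3000/23310 = 0.128700…
%ΔP = (176 − 213) / [(213 + 176)/2] = -37/194.5 = -0.190231…
Arc Ed = %ΔQ / %ΔP = (3000/23310) / (-37/194.5) = -0.6765…

-0.68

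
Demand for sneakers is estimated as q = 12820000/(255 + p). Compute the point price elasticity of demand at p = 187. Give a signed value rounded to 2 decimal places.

-0.42

dq/dp = −12820000/(255 + p)² = -65.6211. At p = 187, q = 29004.5.
Ed = (dq/dp)·(p/q) = (-65.6211) × (187/29004.5) = -0.4230…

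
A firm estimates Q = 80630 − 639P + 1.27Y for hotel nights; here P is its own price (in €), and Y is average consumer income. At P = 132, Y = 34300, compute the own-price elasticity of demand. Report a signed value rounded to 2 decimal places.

-2.12

At the given values, Q = 80630 − 639(132) + 1.27(34300) = 39843.
∂Q/∂P = −639.
E = (-639) × (132/39843) = -2.1170…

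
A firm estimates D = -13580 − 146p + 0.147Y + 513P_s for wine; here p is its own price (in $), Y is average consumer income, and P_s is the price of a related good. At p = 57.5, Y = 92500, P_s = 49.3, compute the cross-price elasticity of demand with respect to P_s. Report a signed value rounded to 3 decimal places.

At the given values, D = -13580 − 146(57.5) + 0.147(92500) + 513(49.3) = 16913.4.
∂D/∂P_s = 513.
E = (513) × (49.3/16913.4) = 1.49531…

1.495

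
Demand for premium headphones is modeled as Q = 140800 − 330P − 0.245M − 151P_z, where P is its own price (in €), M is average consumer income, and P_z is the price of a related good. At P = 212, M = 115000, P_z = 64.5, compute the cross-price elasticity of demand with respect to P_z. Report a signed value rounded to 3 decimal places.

-0.296

At the given values, Q = 140800 − 330(212) − 0.245(115000) − 151(64.5) = 32925.5.
∂Q/∂P_z = -151.
E = (-151) × (64.5/32925.5) = -0.29580…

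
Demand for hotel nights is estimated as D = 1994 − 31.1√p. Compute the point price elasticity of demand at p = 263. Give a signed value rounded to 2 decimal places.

dD/dp = −31.1/(2√p) = -0.958854. At p = 263, D = 1489.64.
Ed = (dD/dp)·(p/D) = (-0.958854) × (263/1489.64) = -0.1692…

-0.17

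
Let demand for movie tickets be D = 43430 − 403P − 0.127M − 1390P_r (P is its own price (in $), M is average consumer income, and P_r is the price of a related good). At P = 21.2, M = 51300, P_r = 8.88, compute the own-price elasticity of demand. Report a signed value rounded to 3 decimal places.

At the given values, D = 43430 − 403(21.2) − 0.127(51300) − 1390(8.88) = 16028.1.
∂D/∂P = −403.
E = (-403) × (21.2/16028.1) = -0.53303…

-0.533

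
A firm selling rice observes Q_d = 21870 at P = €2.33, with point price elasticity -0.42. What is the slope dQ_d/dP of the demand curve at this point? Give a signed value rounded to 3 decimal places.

-3942.232

Ed = (dQ_d/dP)·(P/Q_d) ⇒ dQ_d/dP = Ed·Q_d/P = (-0.42)·21870/2.33 = -3942.23175…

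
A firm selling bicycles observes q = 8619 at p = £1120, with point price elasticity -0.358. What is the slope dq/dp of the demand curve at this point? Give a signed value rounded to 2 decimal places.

Ed = (dq/dp)·(p/q) ⇒ dq/dp = Ed·q/p = (-0.358)·8619/1120 = -2.7550…

-2.76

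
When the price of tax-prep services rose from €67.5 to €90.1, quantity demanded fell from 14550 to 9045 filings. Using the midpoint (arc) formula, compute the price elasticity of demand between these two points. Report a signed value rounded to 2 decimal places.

%ΔQ = (9045 − 14550) / [(14550 + 9045)/2] = -5505/11797.5 = -0.466624…
%ΔP = (90.1 − 67.5) / [(67.5 + 90.1)/2] = 22.6/78.8 = 0.286802…
Arc Ed = %ΔQ / %ΔP = (-5505/11797.5) / (22.6/78.8) = -1.6269…

-1.63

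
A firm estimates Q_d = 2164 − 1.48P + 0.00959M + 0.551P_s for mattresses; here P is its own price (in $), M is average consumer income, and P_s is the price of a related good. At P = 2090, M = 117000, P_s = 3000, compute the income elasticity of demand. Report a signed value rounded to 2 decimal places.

At the given values, Q_d = 2164 − 1.48(2090) + 0.00959(117000) + 0.551(3000) = 1845.83.
∂Q_d/∂M = 0.00959.
E = (0.00959) × (117000/1845.83) = 0.6078…

0.61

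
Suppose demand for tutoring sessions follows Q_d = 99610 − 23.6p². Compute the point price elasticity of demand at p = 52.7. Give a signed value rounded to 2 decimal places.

-3.85

dQ_d/dp = −2·23.6·p = -2487.44. At p = 52.7, Q_d = 34065.956.
Ed = (dQ_d/dp)·(p/Q_d) = (-2487.44) × (52.7/34065.956) = -3.8480…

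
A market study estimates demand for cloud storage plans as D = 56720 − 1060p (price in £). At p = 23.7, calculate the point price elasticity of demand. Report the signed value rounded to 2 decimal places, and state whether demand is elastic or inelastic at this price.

dD/dp = −1060. At p = 23.7, D = 56720 − 1060(23.7) = 31598.
Ed = (dD/dp)·(p/D) = −1060 × (23.7/31598) = -0.7950…
|Ed| = 0.80 < 1, so demand is inelastic.

-0.80; inelastic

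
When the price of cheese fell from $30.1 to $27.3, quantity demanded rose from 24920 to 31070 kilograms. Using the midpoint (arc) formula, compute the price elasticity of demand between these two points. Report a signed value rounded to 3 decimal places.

%ΔQ = (31070 − 24920) / [(24920 + 31070)/2] = 6150/27995 = 0.219682…
%ΔP = (27.3 − 30.1) / [(30.1 + 27.3)/2] = -2.8/28.7 = -0.097560…
Arc Ed = %ΔQ / %ΔP = (6150/27995) / (-2.8/28.7) = -2.25174…

-2.252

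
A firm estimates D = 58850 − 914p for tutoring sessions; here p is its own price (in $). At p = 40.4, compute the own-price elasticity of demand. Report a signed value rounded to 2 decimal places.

-1.68

At the given values, D = 58850 − 914(40.4) = 21924.4.
∂D/∂p = −914.
E = (-914) × (40.4/21924.4) = -1.6842…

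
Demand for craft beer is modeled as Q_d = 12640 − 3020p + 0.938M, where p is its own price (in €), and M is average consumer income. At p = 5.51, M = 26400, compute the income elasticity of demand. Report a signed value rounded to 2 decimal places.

At the given values, Q_d = 12640 − 3020(5.51) + 0.938(26400) = 20763.
∂Q_d/∂M = 0.938.
E = (0.938) × (26400/20763) = 1.1926…

1.19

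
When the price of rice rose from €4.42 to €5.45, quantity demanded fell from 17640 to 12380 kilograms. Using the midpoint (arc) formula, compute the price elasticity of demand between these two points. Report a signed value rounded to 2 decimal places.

%ΔQ = (12380 − 17640) / [(17640 + 12380)/2] = -5260/15010 = -0.350433…
%ΔP = (5.45 − 4.42) / [(4.42 + 5.45)/2] = 1.03/4.935 = 0.208713…
Arc Ed = %ΔQ / %ΔP = (-5260/15010) / (1.03/4.935) = -1.6790…

-1.68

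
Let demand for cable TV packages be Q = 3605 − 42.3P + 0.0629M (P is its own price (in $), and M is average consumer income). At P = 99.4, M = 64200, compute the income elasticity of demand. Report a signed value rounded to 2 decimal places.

1.17

At the given values, Q = 3605 − 42.3(99.4) + 0.0629(64200) = 3438.56.
∂Q/∂M = 0.0629.
E = (0.0629) × (64200/3438.56) = 1.1743…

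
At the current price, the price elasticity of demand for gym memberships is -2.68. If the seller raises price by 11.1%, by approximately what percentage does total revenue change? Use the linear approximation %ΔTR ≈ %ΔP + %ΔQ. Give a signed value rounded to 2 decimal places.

%ΔQ ≈ Ed × %ΔP = (-2.68) × (+11.1%) = -29.7480%
%ΔTR ≈ %ΔP + %ΔQ = (+11.1%) + (-29.7480%) = -18.6480%

-18.65%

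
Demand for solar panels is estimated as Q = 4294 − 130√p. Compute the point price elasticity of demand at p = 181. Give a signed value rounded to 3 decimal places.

dQ/dp = −130/(2√p) = -4.83141. At p = 181, Q = 2545.03.
Ed = (dQ/dp)·(p/Q) = (-4.83141) × (181/2545.03) = -0.34360…

-0.344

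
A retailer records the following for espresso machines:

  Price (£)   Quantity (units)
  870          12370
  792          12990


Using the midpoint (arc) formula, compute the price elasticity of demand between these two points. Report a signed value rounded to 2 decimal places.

-0.52

%ΔQ = (12990 − 12370) / [(12370 + 12990)/2] = 620/12680 = 0.048895…
%ΔP = (792 − 870) / [(870 + 792)/2] = -78/831 = -0.093862…
Arc Ed = %ΔQ / %ΔP = (620/12680) / (-78/831) = -0.5209…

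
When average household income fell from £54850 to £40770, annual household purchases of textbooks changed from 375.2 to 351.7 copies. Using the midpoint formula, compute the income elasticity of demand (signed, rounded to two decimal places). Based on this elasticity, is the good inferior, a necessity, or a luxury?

%ΔQ = (351.7 − 375.2)/[( 375.2 + 351.7)/2] = -23.5/363.45 = -0.064658…
%ΔIncome = (40770 − 54850)/[( 54850 + 40770)/2] = -14080/47810 = -0.294499…
E_income = (-23.5/363.45) / (-14080/47810) = 0.2195…
0 < E_income < 1 ⇒ normal good, necessity.

0.22; necessity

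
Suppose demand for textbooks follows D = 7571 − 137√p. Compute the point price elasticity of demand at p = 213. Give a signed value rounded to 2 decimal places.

dD/dp = −137/(2√p) = -4.69354. At p = 213, D = 5571.55.
Ed = (dD/dp)·(p/D) = (-4.69354) × (213/5571.55) = -0.1794…

-0.18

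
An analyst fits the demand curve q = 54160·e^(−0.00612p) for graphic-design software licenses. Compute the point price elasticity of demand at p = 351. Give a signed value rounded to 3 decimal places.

dq/dp = −0.00612·q = -38.6824. At p = 351, q = 6320.65.
Ed = (dq/dp)·(p/q) = (-38.6824) × (351/6320.65) = -2.14812

-2.148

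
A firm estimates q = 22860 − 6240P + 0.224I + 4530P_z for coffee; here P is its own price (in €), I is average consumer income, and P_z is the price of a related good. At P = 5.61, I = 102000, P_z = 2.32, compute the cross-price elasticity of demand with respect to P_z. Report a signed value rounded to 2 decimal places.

At the given values, q = 22860 − 6240(5.61) + 0.224(102000) + 4530(2.32) = 21211.2.
∂q/∂P_z = 4530.
E = (4530) × (2.32/21211.2) = 0.4954…

0.50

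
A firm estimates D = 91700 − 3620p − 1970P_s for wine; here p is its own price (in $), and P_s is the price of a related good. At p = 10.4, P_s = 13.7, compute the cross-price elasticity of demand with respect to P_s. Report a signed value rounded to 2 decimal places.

At the given values, D = 91700 − 3620(10.4) − 1970(13.7) = 27063.
∂D/∂P_s = -1970.
E = (-1970) × (13.7/27063) = -0.9972…

-1.00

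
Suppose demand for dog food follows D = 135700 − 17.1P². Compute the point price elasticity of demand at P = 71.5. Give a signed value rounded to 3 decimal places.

dD/dP = −2·17.1·P = -2445.3. At P = 71.5, D = 48280.525.
Ed = (dD/dP)·(P/D) = (-2445.3) × (71.5/48280.525) = -3.62131…

-3.621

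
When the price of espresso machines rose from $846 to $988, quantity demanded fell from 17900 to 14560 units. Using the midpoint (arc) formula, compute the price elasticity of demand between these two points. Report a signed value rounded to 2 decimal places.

%ΔQ = (14560 − 17900) / [(17900 + 14560)/2] = -3340/16230 = -0.205791…
%ΔP = (988 − 846) / [(846 + 988)/2] = 142/917 = 0.154852…
Arc Ed = %ΔQ / %ΔP = (-3340/16230) / (142/917) = -1.3289…

-1.33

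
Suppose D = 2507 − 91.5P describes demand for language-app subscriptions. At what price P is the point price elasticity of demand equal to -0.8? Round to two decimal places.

Ed = −91.5P/(2507 − 91.5P). Set this equal to -0.8:
91.5P = 0.8·(2507 − 91.5P) ⇒ 91.5P(1 + 0.8) = 0.8·2507
P = 0.8·2507 / (91.5·1.8) = 12.1772…

12.18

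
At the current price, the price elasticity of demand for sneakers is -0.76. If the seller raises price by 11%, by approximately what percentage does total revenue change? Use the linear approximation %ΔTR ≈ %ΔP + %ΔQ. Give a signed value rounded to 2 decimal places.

%ΔQ ≈ Ed × %ΔP = (-0.76) × (+11%) = -8.3600%
%ΔTR ≈ %ΔP + %ΔQ = (+11%) + (-8.3600%) = +2.6400%

+2.64%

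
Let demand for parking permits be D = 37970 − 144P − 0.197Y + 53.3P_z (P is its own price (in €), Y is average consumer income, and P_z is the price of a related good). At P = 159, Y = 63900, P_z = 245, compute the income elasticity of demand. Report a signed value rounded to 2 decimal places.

At the given values, D = 37970 − 144(159) − 0.197(63900) + 53.3(245) = 15544.2.
∂D/∂Y = -0.197.
E = (-0.197) × (63900/15544.2) = -0.8098…

-0.81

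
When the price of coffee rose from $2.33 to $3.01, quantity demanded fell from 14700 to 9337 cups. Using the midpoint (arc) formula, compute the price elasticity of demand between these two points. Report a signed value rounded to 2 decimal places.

%ΔQ = (9337 − 14700) / [(14700 + 9337)/2] = -5363/12018.5 = -0.446228…
%ΔP = (3.01 − 2.33) / [(2.33 + 3.01)/2] = 0.68/2.67 = 0.254681…
Arc Ed = %ΔQ / %ΔP = (-5363/12018.5) / (0.68/2.67) = -1.7521…

-1.75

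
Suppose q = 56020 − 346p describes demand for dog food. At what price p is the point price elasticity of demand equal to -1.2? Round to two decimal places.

88.31

Ed = −346p/(56020 − 346p). Set this equal to -1.2:
346p = 1.2·(56020 − 346p) ⇒ 346p(1 + 1.2) = 1.2·56020
p = 1.2·56020 / (346·2.2) = 88.3131…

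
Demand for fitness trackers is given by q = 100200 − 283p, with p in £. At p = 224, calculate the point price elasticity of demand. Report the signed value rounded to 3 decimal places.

-1.722

dq/dp = −283. At p = 224, q = 100200 − 283(224) = 36808.
Ed = (dq/dp)·(p/q) = −283 × (224/36808) = -1.72223…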